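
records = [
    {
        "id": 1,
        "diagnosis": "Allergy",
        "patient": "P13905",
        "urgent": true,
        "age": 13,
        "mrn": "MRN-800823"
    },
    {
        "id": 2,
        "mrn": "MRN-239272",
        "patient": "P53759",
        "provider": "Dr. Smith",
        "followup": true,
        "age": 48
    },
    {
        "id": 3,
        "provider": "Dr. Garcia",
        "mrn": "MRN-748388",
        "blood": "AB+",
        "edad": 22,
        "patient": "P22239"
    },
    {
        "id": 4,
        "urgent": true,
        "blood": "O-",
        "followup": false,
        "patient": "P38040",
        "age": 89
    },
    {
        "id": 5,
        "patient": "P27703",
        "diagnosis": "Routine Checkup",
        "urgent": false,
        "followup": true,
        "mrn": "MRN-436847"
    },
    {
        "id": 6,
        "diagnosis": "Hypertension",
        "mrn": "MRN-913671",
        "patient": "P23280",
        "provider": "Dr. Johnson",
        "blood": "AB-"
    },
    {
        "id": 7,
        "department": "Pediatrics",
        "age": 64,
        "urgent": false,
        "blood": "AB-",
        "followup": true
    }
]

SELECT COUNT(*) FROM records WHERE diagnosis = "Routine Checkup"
1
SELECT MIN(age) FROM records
13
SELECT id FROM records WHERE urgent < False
[]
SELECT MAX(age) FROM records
89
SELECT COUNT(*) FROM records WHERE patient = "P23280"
1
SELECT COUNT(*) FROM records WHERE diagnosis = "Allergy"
1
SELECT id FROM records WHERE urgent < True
[5, 7]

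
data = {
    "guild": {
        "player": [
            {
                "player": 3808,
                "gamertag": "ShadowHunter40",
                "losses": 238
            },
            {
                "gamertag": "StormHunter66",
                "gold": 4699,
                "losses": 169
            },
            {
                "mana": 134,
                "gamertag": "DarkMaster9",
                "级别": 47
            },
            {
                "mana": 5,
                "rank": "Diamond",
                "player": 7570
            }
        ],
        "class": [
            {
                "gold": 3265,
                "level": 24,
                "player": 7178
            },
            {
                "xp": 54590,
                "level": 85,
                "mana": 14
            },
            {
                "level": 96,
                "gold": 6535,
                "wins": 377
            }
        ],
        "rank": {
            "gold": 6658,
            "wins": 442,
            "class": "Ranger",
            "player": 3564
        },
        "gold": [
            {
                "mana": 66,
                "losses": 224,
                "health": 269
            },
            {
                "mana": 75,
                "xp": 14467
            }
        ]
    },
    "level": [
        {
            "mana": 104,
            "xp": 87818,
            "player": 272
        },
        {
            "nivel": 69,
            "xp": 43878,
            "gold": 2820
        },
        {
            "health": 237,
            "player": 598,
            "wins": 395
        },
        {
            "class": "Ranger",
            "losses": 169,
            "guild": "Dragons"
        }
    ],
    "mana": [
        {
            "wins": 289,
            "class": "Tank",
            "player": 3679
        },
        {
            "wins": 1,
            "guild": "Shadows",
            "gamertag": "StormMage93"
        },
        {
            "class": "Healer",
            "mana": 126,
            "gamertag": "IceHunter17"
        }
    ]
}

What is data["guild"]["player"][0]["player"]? 3808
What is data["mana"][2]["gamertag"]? "IceHunter17"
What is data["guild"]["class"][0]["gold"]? 3265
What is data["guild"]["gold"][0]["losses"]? 224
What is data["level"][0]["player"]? 272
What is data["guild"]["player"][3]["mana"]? 5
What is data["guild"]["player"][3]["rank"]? "Diamond"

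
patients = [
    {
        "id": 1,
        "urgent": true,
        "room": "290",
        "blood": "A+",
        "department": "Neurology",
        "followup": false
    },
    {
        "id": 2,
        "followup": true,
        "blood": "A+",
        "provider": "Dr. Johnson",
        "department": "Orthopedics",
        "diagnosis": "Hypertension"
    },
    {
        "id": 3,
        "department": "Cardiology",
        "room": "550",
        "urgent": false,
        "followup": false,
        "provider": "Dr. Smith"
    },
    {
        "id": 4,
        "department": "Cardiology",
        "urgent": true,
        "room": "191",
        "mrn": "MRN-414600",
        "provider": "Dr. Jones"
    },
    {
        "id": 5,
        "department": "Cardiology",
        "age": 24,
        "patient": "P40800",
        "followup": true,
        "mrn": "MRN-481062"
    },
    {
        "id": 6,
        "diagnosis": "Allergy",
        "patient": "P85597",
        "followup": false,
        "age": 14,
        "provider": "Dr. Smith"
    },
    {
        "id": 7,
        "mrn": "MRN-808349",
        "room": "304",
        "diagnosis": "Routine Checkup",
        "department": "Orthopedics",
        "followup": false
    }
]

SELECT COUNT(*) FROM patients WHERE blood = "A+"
2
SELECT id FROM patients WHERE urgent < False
[]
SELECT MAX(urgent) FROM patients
True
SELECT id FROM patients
[1, 2, 3, 4, 5, 6, 7]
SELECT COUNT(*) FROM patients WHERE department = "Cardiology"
3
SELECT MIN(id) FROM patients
1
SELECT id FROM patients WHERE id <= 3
[1, 2, 3]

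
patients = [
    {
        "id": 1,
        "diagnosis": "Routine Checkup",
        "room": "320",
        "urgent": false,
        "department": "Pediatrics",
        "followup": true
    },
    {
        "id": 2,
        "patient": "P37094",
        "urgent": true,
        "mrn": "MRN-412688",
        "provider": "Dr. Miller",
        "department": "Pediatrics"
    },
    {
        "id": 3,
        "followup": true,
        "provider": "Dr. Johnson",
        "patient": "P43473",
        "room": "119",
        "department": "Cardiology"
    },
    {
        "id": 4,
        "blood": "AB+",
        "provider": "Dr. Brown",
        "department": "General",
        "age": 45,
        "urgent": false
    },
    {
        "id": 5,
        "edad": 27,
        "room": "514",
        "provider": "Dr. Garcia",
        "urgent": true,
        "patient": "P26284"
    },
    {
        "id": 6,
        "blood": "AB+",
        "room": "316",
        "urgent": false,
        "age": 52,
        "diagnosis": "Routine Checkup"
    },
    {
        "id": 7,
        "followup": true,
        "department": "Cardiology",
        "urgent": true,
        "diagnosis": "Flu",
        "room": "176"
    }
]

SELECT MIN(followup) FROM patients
True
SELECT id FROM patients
[1, 2, 3, 4, 5, 6, 7]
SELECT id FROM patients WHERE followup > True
[]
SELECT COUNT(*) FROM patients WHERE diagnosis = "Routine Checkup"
2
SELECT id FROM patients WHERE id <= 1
[1]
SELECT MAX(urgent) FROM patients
True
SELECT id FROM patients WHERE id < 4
[1, 2, 3]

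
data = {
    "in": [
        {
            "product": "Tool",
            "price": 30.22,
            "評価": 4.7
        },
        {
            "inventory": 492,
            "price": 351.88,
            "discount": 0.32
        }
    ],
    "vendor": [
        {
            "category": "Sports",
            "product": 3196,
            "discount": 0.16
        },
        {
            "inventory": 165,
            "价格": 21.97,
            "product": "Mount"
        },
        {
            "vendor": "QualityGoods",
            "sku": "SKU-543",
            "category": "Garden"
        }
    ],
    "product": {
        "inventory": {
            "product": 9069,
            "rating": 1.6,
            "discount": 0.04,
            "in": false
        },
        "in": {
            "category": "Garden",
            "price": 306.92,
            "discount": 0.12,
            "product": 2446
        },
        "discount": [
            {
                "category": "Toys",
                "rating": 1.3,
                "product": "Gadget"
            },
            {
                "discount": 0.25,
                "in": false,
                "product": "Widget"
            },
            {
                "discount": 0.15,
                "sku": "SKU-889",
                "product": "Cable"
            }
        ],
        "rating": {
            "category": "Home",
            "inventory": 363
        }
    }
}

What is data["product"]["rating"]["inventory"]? 363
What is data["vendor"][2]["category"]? "Garden"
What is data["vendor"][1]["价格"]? 21.97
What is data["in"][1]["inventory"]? 492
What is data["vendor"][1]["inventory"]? 165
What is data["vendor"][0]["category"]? "Sports"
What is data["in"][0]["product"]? "Tool"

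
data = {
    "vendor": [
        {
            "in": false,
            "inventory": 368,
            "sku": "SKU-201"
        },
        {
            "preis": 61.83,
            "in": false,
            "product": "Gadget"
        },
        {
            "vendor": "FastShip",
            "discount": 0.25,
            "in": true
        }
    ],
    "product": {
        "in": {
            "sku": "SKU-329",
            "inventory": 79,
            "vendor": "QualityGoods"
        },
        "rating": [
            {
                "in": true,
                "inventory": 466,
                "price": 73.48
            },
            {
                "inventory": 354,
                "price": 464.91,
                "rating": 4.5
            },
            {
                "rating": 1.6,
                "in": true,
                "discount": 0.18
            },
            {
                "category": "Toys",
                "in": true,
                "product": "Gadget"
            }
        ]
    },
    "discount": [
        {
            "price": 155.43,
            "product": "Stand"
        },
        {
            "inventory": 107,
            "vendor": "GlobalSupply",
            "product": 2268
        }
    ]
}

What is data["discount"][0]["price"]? 155.43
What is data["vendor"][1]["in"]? False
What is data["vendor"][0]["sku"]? "SKU-201"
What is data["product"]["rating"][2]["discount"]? 0.18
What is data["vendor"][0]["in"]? False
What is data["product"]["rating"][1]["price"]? 464.91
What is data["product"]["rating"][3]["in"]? True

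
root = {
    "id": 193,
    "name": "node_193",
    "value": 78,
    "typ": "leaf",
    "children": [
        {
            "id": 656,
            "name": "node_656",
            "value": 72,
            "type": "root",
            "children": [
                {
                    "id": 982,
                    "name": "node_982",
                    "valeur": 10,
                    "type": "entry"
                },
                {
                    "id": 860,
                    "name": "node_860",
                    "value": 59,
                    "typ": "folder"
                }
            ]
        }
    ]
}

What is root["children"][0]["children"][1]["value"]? 59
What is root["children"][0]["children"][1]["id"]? 860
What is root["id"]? 193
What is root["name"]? "node_193"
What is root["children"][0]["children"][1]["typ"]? "folder"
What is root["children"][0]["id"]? 656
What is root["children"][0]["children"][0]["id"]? 982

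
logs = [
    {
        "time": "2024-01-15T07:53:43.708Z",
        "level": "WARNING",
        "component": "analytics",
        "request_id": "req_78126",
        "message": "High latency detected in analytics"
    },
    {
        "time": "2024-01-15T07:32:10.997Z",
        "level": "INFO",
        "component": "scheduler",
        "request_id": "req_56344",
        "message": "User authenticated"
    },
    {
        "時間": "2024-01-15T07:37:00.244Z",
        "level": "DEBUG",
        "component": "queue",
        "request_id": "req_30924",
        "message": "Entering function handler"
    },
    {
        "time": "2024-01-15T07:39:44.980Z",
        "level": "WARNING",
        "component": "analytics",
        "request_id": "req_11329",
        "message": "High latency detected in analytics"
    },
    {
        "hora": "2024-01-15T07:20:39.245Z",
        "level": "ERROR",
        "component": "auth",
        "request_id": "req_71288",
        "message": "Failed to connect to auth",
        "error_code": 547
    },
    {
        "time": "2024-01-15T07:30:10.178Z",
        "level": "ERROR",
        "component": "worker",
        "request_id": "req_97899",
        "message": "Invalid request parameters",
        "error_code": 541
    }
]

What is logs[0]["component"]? "analytics"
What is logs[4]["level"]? "ERROR"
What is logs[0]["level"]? "WARNING"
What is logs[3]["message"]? "High latency detected in analytics"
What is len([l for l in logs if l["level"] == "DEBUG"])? 1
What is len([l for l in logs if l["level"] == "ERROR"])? 2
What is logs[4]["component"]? "auth"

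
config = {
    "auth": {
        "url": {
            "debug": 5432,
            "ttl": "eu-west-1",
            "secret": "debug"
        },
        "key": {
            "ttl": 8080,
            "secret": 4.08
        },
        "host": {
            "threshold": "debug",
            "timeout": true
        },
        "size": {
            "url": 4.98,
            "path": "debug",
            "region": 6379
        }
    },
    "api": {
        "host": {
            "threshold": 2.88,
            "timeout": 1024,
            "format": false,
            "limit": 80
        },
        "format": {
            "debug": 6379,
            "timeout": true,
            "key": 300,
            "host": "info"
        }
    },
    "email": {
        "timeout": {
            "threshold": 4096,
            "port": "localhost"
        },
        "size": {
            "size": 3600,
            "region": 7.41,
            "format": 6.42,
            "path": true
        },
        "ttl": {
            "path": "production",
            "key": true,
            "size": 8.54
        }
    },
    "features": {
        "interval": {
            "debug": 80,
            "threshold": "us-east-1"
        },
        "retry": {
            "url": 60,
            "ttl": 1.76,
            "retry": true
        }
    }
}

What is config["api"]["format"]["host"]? "info"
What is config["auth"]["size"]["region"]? 6379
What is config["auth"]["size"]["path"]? "debug"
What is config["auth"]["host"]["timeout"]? True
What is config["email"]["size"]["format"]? 6.42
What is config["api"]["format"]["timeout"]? True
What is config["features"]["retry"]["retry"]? True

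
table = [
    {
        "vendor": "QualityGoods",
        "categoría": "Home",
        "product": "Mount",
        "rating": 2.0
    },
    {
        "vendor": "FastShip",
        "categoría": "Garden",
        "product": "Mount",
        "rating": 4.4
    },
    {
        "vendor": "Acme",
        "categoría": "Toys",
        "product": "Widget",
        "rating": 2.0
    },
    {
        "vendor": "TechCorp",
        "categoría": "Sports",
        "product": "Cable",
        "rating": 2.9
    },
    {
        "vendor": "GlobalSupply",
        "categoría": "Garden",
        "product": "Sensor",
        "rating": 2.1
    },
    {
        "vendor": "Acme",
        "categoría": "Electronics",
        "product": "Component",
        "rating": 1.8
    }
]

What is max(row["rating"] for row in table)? 4.4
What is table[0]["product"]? "Mount"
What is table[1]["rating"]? 4.4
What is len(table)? 6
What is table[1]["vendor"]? "FastShip"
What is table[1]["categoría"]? "Garden"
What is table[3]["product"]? "Cable"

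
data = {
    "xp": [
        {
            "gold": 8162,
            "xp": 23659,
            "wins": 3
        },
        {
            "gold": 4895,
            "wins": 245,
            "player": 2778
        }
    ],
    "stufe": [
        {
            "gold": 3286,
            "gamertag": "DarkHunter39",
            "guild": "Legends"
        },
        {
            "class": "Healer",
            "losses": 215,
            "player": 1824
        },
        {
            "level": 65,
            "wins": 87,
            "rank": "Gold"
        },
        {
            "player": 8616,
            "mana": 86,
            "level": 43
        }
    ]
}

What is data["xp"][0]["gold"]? 8162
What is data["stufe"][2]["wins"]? 87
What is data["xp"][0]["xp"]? 23659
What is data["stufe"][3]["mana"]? 86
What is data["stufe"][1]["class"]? "Healer"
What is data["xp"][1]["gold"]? 4895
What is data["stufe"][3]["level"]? 43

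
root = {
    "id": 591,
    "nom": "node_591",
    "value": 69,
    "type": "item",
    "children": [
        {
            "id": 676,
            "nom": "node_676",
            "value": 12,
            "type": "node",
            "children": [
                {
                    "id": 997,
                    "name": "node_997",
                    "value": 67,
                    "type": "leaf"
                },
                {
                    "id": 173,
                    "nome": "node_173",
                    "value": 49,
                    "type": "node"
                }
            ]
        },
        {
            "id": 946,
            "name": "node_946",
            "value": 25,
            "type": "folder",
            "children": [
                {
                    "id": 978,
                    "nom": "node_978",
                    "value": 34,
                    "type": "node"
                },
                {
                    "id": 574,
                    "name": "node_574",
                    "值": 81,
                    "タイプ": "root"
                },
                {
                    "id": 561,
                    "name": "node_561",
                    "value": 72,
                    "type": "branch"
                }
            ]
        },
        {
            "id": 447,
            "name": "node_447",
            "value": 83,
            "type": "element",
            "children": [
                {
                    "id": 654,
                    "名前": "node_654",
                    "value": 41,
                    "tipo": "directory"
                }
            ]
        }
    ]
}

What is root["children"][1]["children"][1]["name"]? "node_574"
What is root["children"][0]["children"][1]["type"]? "node"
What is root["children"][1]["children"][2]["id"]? 561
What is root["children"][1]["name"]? "node_946"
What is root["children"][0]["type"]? "node"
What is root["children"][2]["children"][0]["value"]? 41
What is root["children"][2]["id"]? 447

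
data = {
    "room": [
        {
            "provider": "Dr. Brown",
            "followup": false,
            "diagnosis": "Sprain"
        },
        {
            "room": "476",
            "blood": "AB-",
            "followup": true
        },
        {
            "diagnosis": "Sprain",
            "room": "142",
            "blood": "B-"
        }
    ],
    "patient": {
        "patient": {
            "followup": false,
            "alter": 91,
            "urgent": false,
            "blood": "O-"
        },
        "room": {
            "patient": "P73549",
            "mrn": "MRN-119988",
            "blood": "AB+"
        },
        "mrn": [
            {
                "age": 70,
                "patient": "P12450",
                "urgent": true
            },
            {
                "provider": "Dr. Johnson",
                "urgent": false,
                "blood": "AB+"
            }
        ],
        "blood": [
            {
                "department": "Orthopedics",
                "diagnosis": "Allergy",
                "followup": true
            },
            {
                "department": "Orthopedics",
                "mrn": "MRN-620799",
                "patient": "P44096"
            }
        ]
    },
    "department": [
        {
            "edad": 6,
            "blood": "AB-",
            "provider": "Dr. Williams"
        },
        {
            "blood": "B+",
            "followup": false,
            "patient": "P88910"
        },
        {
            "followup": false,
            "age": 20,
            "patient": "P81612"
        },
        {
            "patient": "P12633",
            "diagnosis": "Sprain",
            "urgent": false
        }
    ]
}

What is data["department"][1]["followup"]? False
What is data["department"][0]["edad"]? 6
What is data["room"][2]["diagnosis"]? "Sprain"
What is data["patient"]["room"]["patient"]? "P73549"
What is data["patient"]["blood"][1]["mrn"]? "MRN-620799"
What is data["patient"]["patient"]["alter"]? 91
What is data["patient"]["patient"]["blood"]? "O-"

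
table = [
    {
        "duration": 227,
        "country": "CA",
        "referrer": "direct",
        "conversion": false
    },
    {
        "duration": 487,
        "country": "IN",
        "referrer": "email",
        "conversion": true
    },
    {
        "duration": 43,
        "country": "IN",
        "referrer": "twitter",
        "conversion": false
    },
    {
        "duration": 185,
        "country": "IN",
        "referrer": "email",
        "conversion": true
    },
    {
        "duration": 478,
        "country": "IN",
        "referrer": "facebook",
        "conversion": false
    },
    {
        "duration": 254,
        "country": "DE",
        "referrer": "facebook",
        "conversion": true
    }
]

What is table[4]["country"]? "IN"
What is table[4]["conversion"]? False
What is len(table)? 6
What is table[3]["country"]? "IN"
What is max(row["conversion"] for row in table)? True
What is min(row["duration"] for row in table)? 43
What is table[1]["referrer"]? "email"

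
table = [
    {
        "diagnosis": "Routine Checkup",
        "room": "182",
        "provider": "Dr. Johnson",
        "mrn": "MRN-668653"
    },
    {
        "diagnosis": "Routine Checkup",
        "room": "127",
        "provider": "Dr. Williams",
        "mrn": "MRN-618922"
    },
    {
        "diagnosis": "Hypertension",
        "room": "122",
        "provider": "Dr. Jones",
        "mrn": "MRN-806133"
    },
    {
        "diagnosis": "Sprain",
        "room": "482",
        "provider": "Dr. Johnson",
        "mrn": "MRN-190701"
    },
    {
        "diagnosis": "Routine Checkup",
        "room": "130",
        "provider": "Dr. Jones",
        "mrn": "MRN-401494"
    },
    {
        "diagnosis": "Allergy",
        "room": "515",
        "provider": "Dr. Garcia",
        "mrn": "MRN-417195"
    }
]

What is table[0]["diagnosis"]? "Routine Checkup"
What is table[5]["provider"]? "Dr. Garcia"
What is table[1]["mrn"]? "MRN-618922"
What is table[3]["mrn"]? "MRN-190701"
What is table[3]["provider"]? "Dr. Johnson"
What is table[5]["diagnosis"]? "Allergy"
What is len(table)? 6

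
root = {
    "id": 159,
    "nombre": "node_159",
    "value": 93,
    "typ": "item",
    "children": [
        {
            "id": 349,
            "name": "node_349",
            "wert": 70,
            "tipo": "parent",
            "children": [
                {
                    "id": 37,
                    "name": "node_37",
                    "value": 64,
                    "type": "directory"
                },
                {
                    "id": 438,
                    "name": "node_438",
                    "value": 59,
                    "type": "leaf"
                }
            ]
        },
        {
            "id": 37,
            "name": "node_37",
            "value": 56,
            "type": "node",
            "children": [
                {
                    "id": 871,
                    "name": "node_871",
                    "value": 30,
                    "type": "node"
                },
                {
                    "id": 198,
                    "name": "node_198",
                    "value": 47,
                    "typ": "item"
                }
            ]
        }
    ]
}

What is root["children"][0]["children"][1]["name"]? "node_438"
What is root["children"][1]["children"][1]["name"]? "node_198"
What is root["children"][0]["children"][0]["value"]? 64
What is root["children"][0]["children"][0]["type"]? "directory"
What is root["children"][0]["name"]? "node_349"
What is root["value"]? 93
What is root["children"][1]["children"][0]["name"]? "node_871"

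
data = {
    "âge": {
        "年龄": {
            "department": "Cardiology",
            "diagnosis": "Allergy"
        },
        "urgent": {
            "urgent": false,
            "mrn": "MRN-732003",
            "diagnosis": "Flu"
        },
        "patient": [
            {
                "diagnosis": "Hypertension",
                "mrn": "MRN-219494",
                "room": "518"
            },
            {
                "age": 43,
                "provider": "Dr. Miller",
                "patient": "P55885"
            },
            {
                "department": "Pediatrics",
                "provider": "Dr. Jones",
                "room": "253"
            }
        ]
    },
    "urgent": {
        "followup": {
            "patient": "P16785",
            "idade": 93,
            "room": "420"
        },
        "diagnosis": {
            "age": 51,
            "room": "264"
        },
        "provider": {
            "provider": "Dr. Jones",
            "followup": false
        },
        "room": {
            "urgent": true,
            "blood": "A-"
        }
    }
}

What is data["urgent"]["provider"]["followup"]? False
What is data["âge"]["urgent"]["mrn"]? "MRN-732003"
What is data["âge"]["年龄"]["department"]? "Cardiology"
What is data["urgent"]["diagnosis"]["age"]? 51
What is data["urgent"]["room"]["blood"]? "A-"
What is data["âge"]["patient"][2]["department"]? "Pediatrics"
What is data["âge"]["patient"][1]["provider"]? "Dr. Miller"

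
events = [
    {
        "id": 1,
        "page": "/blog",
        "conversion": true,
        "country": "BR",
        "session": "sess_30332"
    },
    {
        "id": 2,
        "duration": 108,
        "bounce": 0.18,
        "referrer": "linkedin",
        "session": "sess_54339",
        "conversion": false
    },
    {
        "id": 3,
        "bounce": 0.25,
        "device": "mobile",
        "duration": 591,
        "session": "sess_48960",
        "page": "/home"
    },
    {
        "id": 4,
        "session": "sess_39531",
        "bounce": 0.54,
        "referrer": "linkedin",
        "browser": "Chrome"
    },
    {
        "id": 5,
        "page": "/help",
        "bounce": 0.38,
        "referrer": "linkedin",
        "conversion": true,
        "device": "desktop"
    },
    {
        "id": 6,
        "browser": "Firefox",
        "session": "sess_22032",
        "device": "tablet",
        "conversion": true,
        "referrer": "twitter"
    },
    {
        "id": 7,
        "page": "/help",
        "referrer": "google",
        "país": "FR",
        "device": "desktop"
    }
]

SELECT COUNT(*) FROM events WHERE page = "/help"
2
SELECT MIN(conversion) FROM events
False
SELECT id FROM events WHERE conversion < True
[2]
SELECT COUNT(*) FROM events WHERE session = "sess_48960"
1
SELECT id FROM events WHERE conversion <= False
[2]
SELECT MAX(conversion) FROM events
True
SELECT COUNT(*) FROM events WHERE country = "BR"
1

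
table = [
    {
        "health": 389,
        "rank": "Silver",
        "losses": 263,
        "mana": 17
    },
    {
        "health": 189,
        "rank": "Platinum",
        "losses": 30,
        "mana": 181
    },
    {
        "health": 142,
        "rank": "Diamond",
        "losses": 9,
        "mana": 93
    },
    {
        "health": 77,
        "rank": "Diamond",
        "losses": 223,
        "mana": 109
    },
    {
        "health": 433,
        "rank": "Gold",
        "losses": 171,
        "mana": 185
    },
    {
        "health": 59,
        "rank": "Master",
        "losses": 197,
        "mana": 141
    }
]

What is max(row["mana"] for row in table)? 185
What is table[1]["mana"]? 181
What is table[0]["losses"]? 263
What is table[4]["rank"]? "Gold"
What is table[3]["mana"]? 109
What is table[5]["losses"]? 197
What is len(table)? 6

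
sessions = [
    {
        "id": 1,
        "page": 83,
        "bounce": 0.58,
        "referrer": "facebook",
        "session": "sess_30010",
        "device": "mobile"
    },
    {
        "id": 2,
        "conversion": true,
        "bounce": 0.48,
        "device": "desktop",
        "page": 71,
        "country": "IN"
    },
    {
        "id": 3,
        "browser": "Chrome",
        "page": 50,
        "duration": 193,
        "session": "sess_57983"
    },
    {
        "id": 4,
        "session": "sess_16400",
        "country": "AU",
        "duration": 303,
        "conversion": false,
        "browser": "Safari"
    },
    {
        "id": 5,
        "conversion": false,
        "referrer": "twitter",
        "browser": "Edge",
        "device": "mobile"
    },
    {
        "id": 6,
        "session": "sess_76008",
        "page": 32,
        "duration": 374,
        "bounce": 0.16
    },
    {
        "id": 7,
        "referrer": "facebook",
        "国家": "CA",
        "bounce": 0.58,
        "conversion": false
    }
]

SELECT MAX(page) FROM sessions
83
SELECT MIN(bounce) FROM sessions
0.16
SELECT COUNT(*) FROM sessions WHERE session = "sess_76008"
1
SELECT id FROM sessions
[1, 2, 3, 4, 5, 6, 7]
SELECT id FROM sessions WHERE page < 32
[]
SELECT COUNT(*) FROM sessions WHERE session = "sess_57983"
1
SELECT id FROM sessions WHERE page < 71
[3, 6]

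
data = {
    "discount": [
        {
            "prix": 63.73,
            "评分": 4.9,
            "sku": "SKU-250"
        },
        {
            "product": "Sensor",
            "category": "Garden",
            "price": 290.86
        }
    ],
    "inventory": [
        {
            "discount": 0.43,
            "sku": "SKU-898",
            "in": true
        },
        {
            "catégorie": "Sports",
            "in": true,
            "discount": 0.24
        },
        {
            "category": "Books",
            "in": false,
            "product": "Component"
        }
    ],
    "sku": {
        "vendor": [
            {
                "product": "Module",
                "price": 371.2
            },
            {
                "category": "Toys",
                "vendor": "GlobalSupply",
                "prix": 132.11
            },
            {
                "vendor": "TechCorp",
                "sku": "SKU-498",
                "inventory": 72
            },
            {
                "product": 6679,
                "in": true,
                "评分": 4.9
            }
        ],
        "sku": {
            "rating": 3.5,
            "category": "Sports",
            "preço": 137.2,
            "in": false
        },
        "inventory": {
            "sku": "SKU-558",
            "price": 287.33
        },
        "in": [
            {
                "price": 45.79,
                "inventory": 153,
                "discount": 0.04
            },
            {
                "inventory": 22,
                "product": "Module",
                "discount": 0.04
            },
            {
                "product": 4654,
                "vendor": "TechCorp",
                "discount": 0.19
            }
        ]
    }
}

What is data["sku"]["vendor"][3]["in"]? True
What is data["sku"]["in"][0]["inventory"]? 153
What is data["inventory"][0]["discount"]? 0.43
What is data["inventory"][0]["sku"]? "SKU-898"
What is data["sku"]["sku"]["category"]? "Sports"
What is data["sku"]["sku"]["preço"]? 137.2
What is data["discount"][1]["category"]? "Garden"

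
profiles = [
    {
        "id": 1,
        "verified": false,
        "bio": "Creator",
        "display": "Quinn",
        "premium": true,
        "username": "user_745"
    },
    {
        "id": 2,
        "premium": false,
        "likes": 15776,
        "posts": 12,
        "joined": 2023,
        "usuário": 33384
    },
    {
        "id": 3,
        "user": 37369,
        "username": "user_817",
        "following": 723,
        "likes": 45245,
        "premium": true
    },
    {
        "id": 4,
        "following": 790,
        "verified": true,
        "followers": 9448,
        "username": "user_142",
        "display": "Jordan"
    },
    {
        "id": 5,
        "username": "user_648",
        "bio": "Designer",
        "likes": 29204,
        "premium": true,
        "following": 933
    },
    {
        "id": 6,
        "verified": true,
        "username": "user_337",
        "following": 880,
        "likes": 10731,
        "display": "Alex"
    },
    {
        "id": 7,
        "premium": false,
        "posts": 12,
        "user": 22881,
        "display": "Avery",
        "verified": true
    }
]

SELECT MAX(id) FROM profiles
7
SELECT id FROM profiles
[1, 2, 3, 4, 5, 6, 7]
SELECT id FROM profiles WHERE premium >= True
[1, 3, 5]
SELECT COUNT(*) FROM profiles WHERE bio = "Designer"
1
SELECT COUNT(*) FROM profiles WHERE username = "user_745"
1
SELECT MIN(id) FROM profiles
1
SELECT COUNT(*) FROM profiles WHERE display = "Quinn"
1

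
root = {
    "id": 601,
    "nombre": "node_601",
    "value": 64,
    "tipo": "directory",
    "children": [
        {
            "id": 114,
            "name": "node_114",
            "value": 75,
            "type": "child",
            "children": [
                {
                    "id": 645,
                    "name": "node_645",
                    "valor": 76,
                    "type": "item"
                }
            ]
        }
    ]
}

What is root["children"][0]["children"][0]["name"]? "node_645"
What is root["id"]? 601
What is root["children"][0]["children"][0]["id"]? 645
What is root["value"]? 64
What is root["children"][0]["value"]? 75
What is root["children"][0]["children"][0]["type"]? "item"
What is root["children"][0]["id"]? 114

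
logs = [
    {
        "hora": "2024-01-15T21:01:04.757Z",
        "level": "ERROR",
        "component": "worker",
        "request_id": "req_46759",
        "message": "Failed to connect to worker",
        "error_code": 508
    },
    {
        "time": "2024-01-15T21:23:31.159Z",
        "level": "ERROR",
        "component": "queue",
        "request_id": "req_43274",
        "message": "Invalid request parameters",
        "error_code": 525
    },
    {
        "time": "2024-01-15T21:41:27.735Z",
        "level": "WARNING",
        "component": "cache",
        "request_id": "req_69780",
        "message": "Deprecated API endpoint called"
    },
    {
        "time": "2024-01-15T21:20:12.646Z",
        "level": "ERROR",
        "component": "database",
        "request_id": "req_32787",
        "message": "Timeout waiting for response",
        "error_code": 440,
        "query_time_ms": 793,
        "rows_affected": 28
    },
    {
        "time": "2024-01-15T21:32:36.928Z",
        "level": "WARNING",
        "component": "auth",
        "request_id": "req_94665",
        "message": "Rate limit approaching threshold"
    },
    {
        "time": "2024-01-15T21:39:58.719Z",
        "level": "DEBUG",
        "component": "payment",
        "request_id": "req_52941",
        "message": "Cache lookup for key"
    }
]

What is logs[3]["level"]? "ERROR"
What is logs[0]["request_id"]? "req_46759"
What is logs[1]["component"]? "queue"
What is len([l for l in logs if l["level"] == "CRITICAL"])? 0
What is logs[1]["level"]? "ERROR"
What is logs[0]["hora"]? "2024-01-15T21:01:04.757Z"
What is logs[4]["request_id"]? "req_94665"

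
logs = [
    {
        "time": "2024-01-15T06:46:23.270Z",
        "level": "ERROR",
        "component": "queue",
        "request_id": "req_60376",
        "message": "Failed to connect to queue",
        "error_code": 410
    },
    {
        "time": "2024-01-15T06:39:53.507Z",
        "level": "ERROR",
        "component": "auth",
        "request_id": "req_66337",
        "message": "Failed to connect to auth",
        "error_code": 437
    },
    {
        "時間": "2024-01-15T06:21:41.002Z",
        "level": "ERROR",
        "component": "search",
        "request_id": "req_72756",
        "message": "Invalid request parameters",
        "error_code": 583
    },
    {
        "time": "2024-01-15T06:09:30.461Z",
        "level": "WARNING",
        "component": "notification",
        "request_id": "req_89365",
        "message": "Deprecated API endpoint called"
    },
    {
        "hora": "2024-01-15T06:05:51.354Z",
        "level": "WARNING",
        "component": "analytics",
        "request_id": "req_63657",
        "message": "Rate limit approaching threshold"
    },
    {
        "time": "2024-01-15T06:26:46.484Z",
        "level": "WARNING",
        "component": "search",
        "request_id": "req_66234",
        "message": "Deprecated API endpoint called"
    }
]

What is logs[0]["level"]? "ERROR"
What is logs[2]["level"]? "ERROR"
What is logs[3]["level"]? "WARNING"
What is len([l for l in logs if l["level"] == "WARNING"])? 3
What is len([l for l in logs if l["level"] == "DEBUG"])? 0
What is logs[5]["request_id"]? "req_66234"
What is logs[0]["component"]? "queue"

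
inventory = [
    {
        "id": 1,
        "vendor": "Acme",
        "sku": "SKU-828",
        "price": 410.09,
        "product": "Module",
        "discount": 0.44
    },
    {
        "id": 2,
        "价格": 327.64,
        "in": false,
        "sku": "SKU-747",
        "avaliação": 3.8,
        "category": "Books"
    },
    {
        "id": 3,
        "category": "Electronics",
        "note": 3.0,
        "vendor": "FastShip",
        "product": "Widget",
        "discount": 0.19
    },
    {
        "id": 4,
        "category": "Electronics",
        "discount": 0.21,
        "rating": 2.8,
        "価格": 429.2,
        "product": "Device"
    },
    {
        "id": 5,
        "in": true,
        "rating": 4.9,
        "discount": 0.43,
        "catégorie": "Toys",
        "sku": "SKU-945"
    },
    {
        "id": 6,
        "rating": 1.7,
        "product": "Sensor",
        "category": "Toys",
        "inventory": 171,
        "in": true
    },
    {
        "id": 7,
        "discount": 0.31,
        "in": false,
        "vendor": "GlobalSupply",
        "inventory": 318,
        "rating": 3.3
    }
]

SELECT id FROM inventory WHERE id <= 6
[1, 2, 3, 4, 5, 6]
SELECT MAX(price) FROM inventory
410.09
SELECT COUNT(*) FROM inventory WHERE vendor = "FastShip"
1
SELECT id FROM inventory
[1, 2, 3, 4, 5, 6, 7]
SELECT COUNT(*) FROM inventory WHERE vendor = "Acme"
1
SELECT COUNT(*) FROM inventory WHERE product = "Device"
1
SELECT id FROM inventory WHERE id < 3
[1, 2]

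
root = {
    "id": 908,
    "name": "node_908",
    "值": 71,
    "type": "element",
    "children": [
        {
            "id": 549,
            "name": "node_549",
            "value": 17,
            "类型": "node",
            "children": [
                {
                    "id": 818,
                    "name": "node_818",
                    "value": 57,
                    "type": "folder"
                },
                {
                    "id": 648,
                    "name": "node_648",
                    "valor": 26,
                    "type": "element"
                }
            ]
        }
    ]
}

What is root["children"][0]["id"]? 549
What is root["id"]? 908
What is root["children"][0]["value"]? 17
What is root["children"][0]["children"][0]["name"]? "node_818"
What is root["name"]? "node_908"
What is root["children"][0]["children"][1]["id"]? 648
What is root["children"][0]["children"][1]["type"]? "element"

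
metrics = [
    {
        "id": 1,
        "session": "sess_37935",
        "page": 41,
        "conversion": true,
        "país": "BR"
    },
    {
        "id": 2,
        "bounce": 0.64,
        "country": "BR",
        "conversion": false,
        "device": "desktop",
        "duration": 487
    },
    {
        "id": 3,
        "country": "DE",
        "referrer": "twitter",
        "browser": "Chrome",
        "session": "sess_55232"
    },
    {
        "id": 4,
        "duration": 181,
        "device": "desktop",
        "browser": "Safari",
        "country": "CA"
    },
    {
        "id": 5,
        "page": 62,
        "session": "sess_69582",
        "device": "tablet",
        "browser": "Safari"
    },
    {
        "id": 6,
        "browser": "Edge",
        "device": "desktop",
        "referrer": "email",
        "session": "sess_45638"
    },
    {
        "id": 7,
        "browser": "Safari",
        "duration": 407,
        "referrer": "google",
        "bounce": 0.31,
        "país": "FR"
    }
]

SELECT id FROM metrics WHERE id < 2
[1]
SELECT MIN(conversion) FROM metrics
False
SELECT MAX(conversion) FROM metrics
True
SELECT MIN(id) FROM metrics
1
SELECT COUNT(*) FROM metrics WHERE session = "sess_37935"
1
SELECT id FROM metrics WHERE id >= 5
[5, 6, 7]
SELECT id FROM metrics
[1, 2, 3, 4, 5, 6, 7]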